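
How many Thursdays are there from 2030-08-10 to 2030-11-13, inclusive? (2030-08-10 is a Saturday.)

2030-08-10 is a Saturday; the first Thursday on or after it is 2030-08-15 (5 days later).
From 2030-08-15 to 2030-11-13: 16 + 30 + 31 + 13 = 90 days (rest of August, September, October, November).
90 ÷ 7 = 12 full weeks with remainder 6, so 12 more Thursdays after the first → 13.

13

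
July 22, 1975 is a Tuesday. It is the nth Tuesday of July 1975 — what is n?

Day 22 falls in week ⌈22/7⌉ of the month.
Days 1–7 hold the 1st Tuesday, 8–14 the 2nd, 15–21 the 3rd, 22–28 the 4th, 29–31 the 5th.
22 is in the range for the 4th.

4th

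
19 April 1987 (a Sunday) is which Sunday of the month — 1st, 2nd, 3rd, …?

Day 19 falls in week ⌈19/7⌉ of the month.
Days 1–7 hold the 1st Sunday, 8–14 the 2nd, 15–21 the 3rd, 22–28 the 4th, 29–31 the 5th.
19 is in the range for the 3rd.

3rd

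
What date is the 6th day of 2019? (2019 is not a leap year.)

6 into January → January 6.

January 6, 2019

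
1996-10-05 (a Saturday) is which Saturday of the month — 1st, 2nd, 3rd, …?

1st

Day 5 falls in week ⌈5/7⌉ of the month.
Days 1–7 hold the 1st Saturday, 8–14 the 2nd, 15–21 the 3rd, 22–28 the 4th, 29–31 the 5th.
5 is in the range for the 1st.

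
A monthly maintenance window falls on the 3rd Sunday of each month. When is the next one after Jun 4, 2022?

Jun 2022 starts on a Wednesday; its first Sunday is the 5th, so the 3rd Sunday is the 19th — Jun 19, 2022.
Jun 19, 2022 is after Jun 4, 2022, so that is the next one.

Jun 19, 2022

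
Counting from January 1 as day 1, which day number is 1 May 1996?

Days in months before May: 31 + 29 + 31 + 30 = 121.
Plus 1 day into May → day 122.

122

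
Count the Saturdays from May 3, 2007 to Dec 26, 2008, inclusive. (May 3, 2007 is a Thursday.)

86

May 3, 2007 is a Thursday; the first Saturday on or after it is May 5, 2007 (2 days later).
From May 5, 2007 to Dec 26, 2008: 240 + 361 = 601 days (rest of 2007, to Dec 26, 2008 in 2008).
601 ÷ 7 = 85 full weeks with remainder 6, so 85 more Saturdays after the first → 86.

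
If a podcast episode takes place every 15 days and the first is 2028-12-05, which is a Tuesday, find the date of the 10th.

2029-04-19

The 10th occurrence is 9 intervals after the first: 9 × 15 = 135 days after 2028-12-05.
December has 31 days — 26 days to the end of December leaves 109.
January has 31 days (78 left).
February has 28 days (50 left).
March has 31 days (19 left).
19 days into April → 2029-04-19.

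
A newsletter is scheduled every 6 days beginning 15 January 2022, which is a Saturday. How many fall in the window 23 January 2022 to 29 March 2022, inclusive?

Occurrences land 6·i days after 15 January 2022 for i = 0, 1, 2, …
23 January 2022 is 8 days after the start; 8 ÷ 6 = 1 remainder 2; since the remainder is 2, round up to i = 2. First occurrence in the window: #3 on 27 January 2022 (2×6 = 12 days in).
29 March 2022 is 73 days after the start; 73 ÷ 6 = 12 remainder 1. Last occurrence in the window: #13 on 28 March 2022.
Occurrences #3 through #13: 11 in total.

11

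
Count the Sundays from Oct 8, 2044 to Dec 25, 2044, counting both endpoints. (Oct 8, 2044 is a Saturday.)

12

Oct 8, 2044 is a Saturday; the first Sunday on or after it is Oct 9, 2044 (1 day later).
From Oct 9, 2044 to Dec 25, 2044: 22 + 30 + 25 = 77 days (rest of Oct, Nov, Dec).
77 ÷ 7 = 11 full weeks with remainder 0, so 11 more Sundays after the first → 12.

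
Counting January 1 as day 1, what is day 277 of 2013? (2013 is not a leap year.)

Jan has 31 days (277 − 31 = 246 remain).
Feb has 28 days (246 − 28 = 218 remain).
Mar has 31 days (218 − 31 = 187 remain).
Apr has 30 days (187 − 30 = 157 remain).
May has 31 days (157 − 31 = 126 remain).
Jun has 30 days (126 − 30 = 96 remain).
Jul has 31 days (96 − 31 = 65 remain).
Aug has 31 days (65 − 31 = 34 remain).
Sep has 30 days (34 − 30 = 4 remain).
4 into Oct → Oct 4.

Oct 4, 2013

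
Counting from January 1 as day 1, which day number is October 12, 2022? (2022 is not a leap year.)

285

Days in months before October: 31 + 28 + 31 + 30 + 31 + 30 + 31 + 31 + 30 = 273.
Plus 12 days into October → day 285.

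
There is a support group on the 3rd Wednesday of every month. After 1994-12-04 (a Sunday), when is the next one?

December 1994 starts on a Thursday; its first Wednesday is the 7th, so the 3rd Wednesday is the 21st — 1994-12-21.
1994-12-21 is after 1994-12-04, so that is the next one.

1994-12-21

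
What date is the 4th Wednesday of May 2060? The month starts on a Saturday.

May 26, 2060

May 2060 begins on a Saturday, so the first Wednesday is May 5 (4 days later).
The 4th Wednesday is 3 weeks later: 5 + 21 = 26.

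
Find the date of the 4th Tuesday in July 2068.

2068-07-24

July 2068 begins on a Sunday, so the first Tuesday is July 3 (2 days later).
The 4th Tuesday is 3 weeks later: 3 + 21 = 24.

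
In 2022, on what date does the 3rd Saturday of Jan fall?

Jan 2022 begins on a Saturday, so the first Saturday is Jan 1.
The 3rd Saturday is 2 weeks later: 1 + 14 = 15.

Jan 15, 2022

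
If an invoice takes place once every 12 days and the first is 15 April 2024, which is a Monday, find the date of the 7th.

The 7th occurrence is 6 intervals after the first: 6 × 12 = 72 days after 15 April 2024.
April has 30 days — 15 days to the end of April leaves 57.
May has 31 days (26 left).
26 days into June → 26 June 2024.

26 June 2024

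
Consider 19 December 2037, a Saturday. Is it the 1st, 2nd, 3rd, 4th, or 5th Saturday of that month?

3rd

Day 19 falls in week ⌈19/7⌉ of the month.
Days 1–7 hold the 1st Saturday, 8–14 the 2nd, 15–21 the 3rd, 22–28 the 4th, 29–31 the 5th.
19 is in the range for the 3rd.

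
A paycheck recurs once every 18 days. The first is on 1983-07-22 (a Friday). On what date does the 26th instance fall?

The 26th occurrence is 25 intervals after the first: 25 × 18 = 450 days after 1983-07-22.
July has 31 days — 9 days to the end of July leaves 441.
From end of July to end of 1983 is 153 days (288 left).
January has 31 days (257 left).
February has 29 days (228 left).
March has 31 days (197 left).
April has 30 days (167 left).
May has 31 days (136 left).
June has 30 days (106 left).
July has 31 days (75 left).
August has 31 days (44 left).
September has 30 days (14 left).
14 days into October → 1984-10-14.

1984-10-14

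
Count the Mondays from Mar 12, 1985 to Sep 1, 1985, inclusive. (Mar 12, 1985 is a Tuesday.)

24

Mar 12, 1985 is a Tuesday; the first Monday on or after it is Mar 18, 1985 (6 days later).
From Mar 18, 1985 to Sep 1, 1985: 13 + 30 + 31 + 30 + 31 + 31 + 1 = 167 days (rest of Mar, Apr, May, Jun, Jul, Aug, Sep).
167 ÷ 7 = 23 full weeks with remainder 6, so 23 more Mondays after the first → 24.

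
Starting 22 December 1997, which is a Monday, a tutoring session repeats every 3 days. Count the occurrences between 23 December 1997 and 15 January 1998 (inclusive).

Occurrences land 3·i days after 22 December 1997 for i = 0, 1, 2, …
23 December 1997 is 1 day after the start; 1 ÷ 3 = 0 remainder 1; since the remainder is 1, round up to i = 1. First occurrence in the window: #2 on 25 December 1997 (1×3 = 3 days in).
15 January 1998 is 24 days after the start; 24 ÷ 3 = 8 remainder 0. Last occurrence in the window: #9 on 15 January 1998.
Occurrences #2 through #9: 8 in total.

8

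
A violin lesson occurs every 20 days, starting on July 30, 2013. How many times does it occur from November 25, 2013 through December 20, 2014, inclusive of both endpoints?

Occurrences land 20·i days after July 30, 2013 for i = 0, 1, 2, …
November 25, 2013 is 118 days after the start; 118 ÷ 20 = 5 remainder 18; since the remainder is 18, round up to i = 6. First occurrence in the window: #7 on November 27, 2013 (6×20 = 120 days in).
December 20, 2014 is 508 days after the start; 508 ÷ 20 = 25 remainder 8. Last occurrence in the window: #26 on December 12, 2014.
Occurrences #7 through #26: 20 in total.

20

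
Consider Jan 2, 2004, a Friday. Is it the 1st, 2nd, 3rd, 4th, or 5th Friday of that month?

Day 2 falls in week ⌈2/7⌉ of the month.
Days 1–7 hold the 1st Friday, 8–14 the 2nd, 15–21 the 3rd, 22–28 the 4th, 29–31 the 5th.
2 is in the range for the 1st.

1st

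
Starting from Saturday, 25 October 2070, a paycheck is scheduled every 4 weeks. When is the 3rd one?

20 December 2070

The 3rd occurrence is 2 intervals after the first: 2 × 28 = 56 days after 25 October 2070.
October has 31 days — 6 days to the end of October leaves 50.
November has 30 days (20 left).
20 days into December → 20 December 2070.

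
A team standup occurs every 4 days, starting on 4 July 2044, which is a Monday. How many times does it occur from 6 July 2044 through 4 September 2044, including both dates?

15

Occurrences land 4·i days after 4 July 2044 for i = 0, 1, 2, …
6 July 2044 is 2 days after the start; 2 ÷ 4 = 0 remainder 2; since the remainder is 2, round up to i = 1. First occurrence in the window: #2 on 8 July 2044 (1×4 = 4 days in).
4 September 2044 is 62 days after the start; 62 ÷ 4 = 15 remainder 2. Last occurrence in the window: #16 on 2 September 2044.
Occurrences #2 through #16: 15 in total.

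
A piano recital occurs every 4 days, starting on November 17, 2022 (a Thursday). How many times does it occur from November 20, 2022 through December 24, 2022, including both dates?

Occurrences land 4·i days after November 17, 2022 for i = 0, 1, 2, …
November 20, 2022 is 3 days after the start; 3 ÷ 4 = 0 remainder 3; since the remainder is 3, round up to i = 1. First occurrence in the window: #2 on November 21, 2022 (1×4 = 4 days in).
December 24, 2022 is 37 days after the start; 37 ÷ 4 = 9 remainder 1. Last occurrence in the window: #10 on December 23, 2022.
Occurrences #2 through #10: 9 in total.

9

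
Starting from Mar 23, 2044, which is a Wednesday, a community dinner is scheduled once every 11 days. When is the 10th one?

The 10th occurrence is 9 intervals after the first: 9 × 11 = 99 days after Mar 23, 2044.
Mar has 31 days — 8 days to the end of Mar leaves 91.
Apr has 30 days (61 left).
May has 31 days (30 left).
30 days into Jun → Jun 30, 2044.

Jun 30, 2044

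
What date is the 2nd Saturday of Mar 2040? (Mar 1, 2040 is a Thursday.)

Mar 10, 2040

Mar 2040 begins on a Thursday, so the first Saturday is Mar 3 (2 days later).
The 2nd Saturday is 1 weeks later: 3 + 7 = 10.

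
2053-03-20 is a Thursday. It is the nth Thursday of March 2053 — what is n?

Day 20 falls in week ⌈20/7⌉ of the month.
Days 1–7 hold the 1st Thursday, 8–14 the 2nd, 15–21 the 3rd, 22–28 the 4th, 29–31 the 5th.
20 is in the range for the 3rd.

3rd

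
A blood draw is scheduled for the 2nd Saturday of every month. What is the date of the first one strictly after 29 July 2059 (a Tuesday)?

July 2059 starts on a Tuesday; its first Saturday is the 5th, so the 2nd Saturday is the 12th — 12 July 2059.
That is not after 29 July 2059, so look at August 2059.
August 2059 starts on a Friday; its first Saturday is the 2nd, so the 2nd Saturday is the 9th — 9 August 2059.

9 August 2059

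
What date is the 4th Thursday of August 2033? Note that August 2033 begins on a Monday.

August 25, 2033

August 2033 begins on a Monday, so the first Thursday is August 4 (3 days later).
The 4th Thursday is 3 weeks later: 4 + 21 = 25.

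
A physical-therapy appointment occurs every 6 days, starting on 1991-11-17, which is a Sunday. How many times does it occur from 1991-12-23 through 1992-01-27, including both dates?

Occurrences land 6·i days after 1991-11-17 for i = 0, 1, 2, …
1991-12-23 is 36 days after the start; 36 ÷ 6 = 6 remainder 0. First occurrence in the window: #7 on 1991-12-23 (6×6 = 36 days in).
1992-01-27 is 71 days after the start; 71 ÷ 6 = 11 remainder 5. Last occurrence in the window: #12 on 1992-01-22.
Occurrences #7 through #12: 6 in total.

6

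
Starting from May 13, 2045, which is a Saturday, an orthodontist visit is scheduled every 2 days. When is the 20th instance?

The 20th occurrence is 19 intervals after the first: 19 × 2 = 38 days after May 13, 2045.
May has 31 days — 18 days to the end of May leaves 20.
20 days into June → June 20, 2045.

June 20, 2045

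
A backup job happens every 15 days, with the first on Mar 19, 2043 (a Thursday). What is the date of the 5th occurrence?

The 5th occurrence is 4 intervals after the first: 4 × 15 = 60 days after Mar 19, 2043.
Mar has 31 days — 12 days to the end of Mar leaves 48.
Apr has 30 days (18 left).
18 days into May → May 18, 2043.

May 18, 2043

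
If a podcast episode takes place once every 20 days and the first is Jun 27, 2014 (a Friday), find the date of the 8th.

Nov 14, 2014

The 8th occurrence is 7 intervals after the first: 7 × 20 = 140 days after Jun 27, 2014.
Jun has 30 days — 3 days to the end of Jun leaves 137.
Jul has 31 days (106 left).
Aug has 31 days (75 left).
Sep has 30 days (45 left).
Oct has 31 days (14 left).
14 days into Nov → Nov 14, 2014.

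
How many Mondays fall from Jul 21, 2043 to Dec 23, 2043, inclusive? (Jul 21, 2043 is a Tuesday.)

22

Jul 21, 2043 is a Tuesday; the first Monday on or after it is Jul 27, 2043 (6 days later).
From Jul 27, 2043 to Dec 23, 2043: 4 + 31 + 30 + 31 + 30 + 23 = 149 days (rest of Jul, Aug, Sep, Oct, Nov, Dec).
149 ÷ 7 = 21 full weeks with remainder 2, so 21 more Mondays after the first → 22.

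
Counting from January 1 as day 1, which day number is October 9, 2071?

Days in months before October: 31 + 28 + 31 + 30 + 31 + 30 + 31 + 31 + 30 = 273.
Plus 9 days into October → day 282.

282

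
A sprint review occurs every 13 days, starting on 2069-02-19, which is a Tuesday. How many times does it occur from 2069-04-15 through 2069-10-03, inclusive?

Occurrences land 13·i days after 2069-02-19 for i = 0, 1, 2, …
2069-04-15 is 55 days after the start; 55 ÷ 13 = 4 remainder 3; since the remainder is 3, round up to i = 5. First occurrence in the window: #6 on 2069-04-25 (5×13 = 65 days in).
2069-10-03 is 226 days after the start; 226 ÷ 13 = 17 remainder 5. Last occurrence in the window: #18 on 2069-09-28.
Occurrences #6 through #18: 13 in total.

13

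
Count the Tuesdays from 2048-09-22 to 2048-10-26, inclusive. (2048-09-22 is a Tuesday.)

5

2048-09-22 is a Tuesday; the first Tuesday on or after it is 2048-09-22.
From 2048-09-22 to 2048-10-26: 8 + 26 = 34 days (rest of September, October).
34 ÷ 7 = 4 full weeks with remainder 6, so 4 more Tuesdays after the first → 5.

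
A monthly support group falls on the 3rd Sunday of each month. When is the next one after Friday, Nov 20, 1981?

Dec 20, 1981

Nov 1981 starts on a Sunday; its first Sunday is the 1st, so the 3rd Sunday is the 15th — Nov 15, 1981.
That is not after Nov 20, 1981, so look at Dec 1981.
Dec 1981 starts on a Tuesday; its first Sunday is the 6th, so the 3rd Sunday is the 20th — Dec 20, 1981.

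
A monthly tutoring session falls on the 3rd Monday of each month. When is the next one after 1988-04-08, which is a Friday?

1988-04-18

April 1988 starts on a Friday; its first Monday is the 4th, so the 3rd Monday is the 18th — 1988-04-18.
1988-04-18 is after 1988-04-08, so that is the next one.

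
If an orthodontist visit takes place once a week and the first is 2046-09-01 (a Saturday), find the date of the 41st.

The 41st occurrence is 40 intervals after the first: 40 × 7 = 280 days after 2046-09-01.
September has 30 days — 29 days to the end of September leaves 251.
October has 31 days (220 left).
November has 30 days (190 left).
December has 31 days (159 left).
January has 31 days (128 left).
February has 28 days (100 left).
March has 31 days (69 left).
April has 30 days (39 left).
May has 31 days (8 left).
8 days into June → 2047-06-08.

2047-06-08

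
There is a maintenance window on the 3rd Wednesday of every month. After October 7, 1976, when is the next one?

October 1976 starts on a Friday; its first Wednesday is the 6th, so the 3rd Wednesday is the 20th — October 20, 1976.
October 20, 1976 is after October 7, 1976, so that is the next one.

October 20, 1976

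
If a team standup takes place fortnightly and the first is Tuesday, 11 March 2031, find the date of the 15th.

The 15th occurrence is 14 intervals after the first: 14 × 14 = 196 days after 11 March 2031.
March has 31 days — 20 days to the end of March leaves 176.
April has 30 days (146 left).
May has 31 days (115 left).
June has 30 days (85 left).
July has 31 days (54 left).
August has 31 days (23 left).
23 days into September → 23 September 2031.

23 September 2031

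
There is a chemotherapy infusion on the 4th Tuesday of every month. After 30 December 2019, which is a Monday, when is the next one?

28 January 2020

December 2019 starts on a Sunday; its first Tuesday is the 3rd, so the 4th Tuesday is the 24th — 24 December 2019.
That is not after 30 December 2019, so look at January 2020.
January 2020 starts on a Wednesday; its first Tuesday is the 7th, so the 4th Tuesday is the 28th — 28 January 2020.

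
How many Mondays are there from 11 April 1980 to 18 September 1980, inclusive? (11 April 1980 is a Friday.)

23

11 April 1980 is a Friday; the first Monday on or after it is 14 April 1980 (3 days later).
From 14 April 1980 to 18 September 1980: 16 + 31 + 30 + 31 + 31 + 18 = 157 days (rest of April, May, June, July, August, September).
157 ÷ 7 = 22 full weeks with remainder 3, so 22 more Mondays after the first → 23.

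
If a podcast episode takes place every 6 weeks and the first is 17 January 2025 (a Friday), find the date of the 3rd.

The 3rd occurrence is 2 intervals after the first: 2 × 42 = 84 days after 17 January 2025.
January has 31 days — 14 days to the end of January leaves 70.
February has 28 days (42 left).
March has 31 days (11 left).
11 days into April → 11 April 2025.

11 April 2025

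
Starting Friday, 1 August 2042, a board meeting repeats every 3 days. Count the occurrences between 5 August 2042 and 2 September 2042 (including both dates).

Occurrences land 3·i days after 1 August 2042 for i = 0, 1, 2, …
5 August 2042 is 4 days after the start; 4 ÷ 3 = 1 remainder 1; since the remainder is 1, round up to i = 2. First occurrence in the window: #3 on 7 August 2042 (2×3 = 6 days in).
2 September 2042 is 32 days after the start; 32 ÷ 3 = 10 remainder 2. Last occurrence in the window: #11 on 31 August 2042.
Occurrences #3 through #11: 9 in total.

9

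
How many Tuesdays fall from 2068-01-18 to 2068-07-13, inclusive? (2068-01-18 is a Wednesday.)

2068-01-18 is a Wednesday; the first Tuesday on or after it is 2068-01-24 (6 days later).
From 2068-01-24 to 2068-07-13: 7 + 29 + 31 + 30 + 31 + 30 + 13 = 171 days (rest of January, February, March, April, May, June, July).
171 ÷ 7 = 24 full weeks with remainder 3, so 24 more Tuesdays after the first → 25.

25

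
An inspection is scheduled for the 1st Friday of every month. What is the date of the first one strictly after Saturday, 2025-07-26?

July 2025 starts on a Tuesday, so its 1st Friday is 2025-07-04 (3 days in).
That is not after 2025-07-26, so look at August 2025.
August 2025 starts on a Friday, so its 1st Friday is 2025-08-01.

2025-08-01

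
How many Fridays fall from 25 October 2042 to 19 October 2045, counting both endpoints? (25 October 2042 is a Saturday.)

25 October 2042 is a Saturday; the first Friday on or after it is 31 October 2042 (6 days later).
From 31 October 2042 to 19 October 2045: 61 + 365 + 366 + 292 = 1084 days (rest of 2042, 2043, 2044, to 19 October 2045 in 2045).
1084 ÷ 7 = 154 full weeks with remainder 6, so 154 more Fridays after the first → 155.

155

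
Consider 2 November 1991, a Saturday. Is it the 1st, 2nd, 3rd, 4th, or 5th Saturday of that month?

1st

Day 2 falls in week ⌈2/7⌉ of the month.
Days 1–7 hold the 1st Saturday, 8–14 the 2nd, 15–21 the 3rd, 22–28 the 4th, 29–31 the 5th.
2 is in the range for the 1st.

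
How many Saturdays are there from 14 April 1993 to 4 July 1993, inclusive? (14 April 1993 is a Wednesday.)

12

14 April 1993 is a Wednesday; the first Saturday on or after it is 17 April 1993 (3 days later).
From 17 April 1993 to 4 July 1993: 13 + 31 + 30 + 4 = 78 days (rest of April, May, June, July).
78 ÷ 7 = 11 full weeks with remainder 1, so 11 more Saturdays after the first → 12.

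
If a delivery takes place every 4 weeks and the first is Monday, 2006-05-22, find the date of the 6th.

The 6th occurrence is 5 intervals after the first: 5 × 28 = 140 days after 2006-05-22.
May has 31 days — 9 days to the end of May leaves 131.
June has 30 days (101 left).
July has 31 days (70 left).
August has 31 days (39 left).
September has 30 days (9 left).
9 days into October → 2006-10-09.

2006-10-09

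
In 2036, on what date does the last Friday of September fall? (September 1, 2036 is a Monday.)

September 2036 begins on a Monday, so the first Friday is September 5 (4 days later).
September 2036 has 30 days. Adding weeks: 5, 12, 19, 26 — the last one ≤ 30 is the 26th.

2036-09-26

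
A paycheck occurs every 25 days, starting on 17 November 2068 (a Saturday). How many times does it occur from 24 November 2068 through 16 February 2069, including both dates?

Occurrences land 25·i days after 17 November 2068 for i = 0, 1, 2, …
24 November 2068 is 7 days after the start; 7 ÷ 25 = 0 remainder 7; since the remainder is 7, round up to i = 1. First occurrence in the window: #2 on 12 December 2068 (1×25 = 25 days in).
16 February 2069 is 91 days after the start; 91 ÷ 25 = 3 remainder 16. Last occurrence in the window: #4 on 31 January 2069.
Occurrences #2 through #4: 3 in total.

3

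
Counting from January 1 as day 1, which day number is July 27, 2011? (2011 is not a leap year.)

208

Days in months before July: 31 + 28 + 31 + 30 + 31 + 30 = 181.
Plus 27 days into July → day 208.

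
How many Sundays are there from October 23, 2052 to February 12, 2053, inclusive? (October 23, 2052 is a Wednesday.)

16

October 23, 2052 is a Wednesday; the first Sunday on or after it is October 27, 2052 (4 days later).
From October 27, 2052 to February 12, 2053: 4 + 30 + 31 + 31 + 12 = 108 days (rest of October, November, December, January, February).
108 ÷ 7 = 15 full weeks with remainder 3, so 15 more Sundays after the first → 16.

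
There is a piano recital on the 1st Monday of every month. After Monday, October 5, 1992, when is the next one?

October 1992 starts on a Thursday, so its 1st Monday is October 5, 1992 (4 days in).
That is not after October 5, 1992, so look at November 1992.
November 1992 starts on a Sunday, so its 1st Monday is November 2, 1992 (1 day in).

November 2, 1992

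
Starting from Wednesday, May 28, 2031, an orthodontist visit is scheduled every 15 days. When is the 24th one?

May 7, 2032

The 24th occurrence is 23 intervals after the first: 23 × 15 = 345 days after May 28, 2031.
May has 31 days — 3 days to the end of May leaves 342.
Jun has 30 days (312 left).
Jul has 31 days (281 left).
Aug has 31 days (250 left).
Sep has 30 days (220 left).
Oct has 31 days (189 left).
Nov has 30 days (159 left).
Dec has 31 days (128 left).
Jan has 31 days (97 left).
Feb has 29 days (68 left).
Mar has 31 days (37 left).
Apr has 30 days (7 left).
7 days into May → May 7, 2032.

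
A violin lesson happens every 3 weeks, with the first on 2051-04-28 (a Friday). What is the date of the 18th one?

2052-04-19

The 18th occurrence is 17 intervals after the first: 17 × 21 = 357 days after 2051-04-28.
April has 30 days — 2 days to the end of April leaves 355.
May has 31 days (324 left).
June has 30 days (294 left).
July has 31 days (263 left).
August has 31 days (232 left).
September has 30 days (202 left).
October has 31 days (171 left).
November has 30 days (141 left).
December has 31 days (110 left).
January has 31 days (79 left).
February has 29 days (50 left).
March has 31 days (19 left).
19 days into April → 2052-04-19.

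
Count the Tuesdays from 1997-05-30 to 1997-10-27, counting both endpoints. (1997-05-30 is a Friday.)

21

1997-05-30 is a Friday; the first Tuesday on or after it is 1997-06-03 (4 days later).
From 1997-06-03 to 1997-10-27: 27 + 31 + 31 + 30 + 27 = 146 days (rest of June, July, August, September, October).
146 ÷ 7 = 20 full weeks with remainder 6, so 20 more Tuesdays after the first → 21.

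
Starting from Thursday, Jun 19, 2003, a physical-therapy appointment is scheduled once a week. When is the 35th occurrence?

Feb 12, 2004

The 35th occurrence is 34 intervals after the first: 34 × 7 = 238 days after Jun 19, 2003.
Jun has 30 days — 11 days to the end of Jun leaves 227.
Jul has 31 days (196 left).
Aug has 31 days (165 left).
Sep has 30 days (135 left).
Oct has 31 days (104 left).
Nov has 30 days (74 left).
Dec has 31 days (43 left).
Jan has 31 days (12 left).
12 days into Feb → Feb 12, 2004.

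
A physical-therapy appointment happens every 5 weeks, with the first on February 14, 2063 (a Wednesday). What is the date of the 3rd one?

April 25, 2063

The 3rd occurrence is 2 intervals after the first: 2 × 35 = 70 days after February 14, 2063.
February has 28 days — 14 days to the end of February leaves 56.
March has 31 days (25 left).
25 days into April → April 25, 2063.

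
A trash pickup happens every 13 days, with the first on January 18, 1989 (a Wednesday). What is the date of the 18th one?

August 27, 1989

The 18th occurrence is 17 intervals after the first: 17 × 13 = 221 days after January 18, 1989.
January has 31 days — 13 days to the end of January leaves 208.
February has 28 days (180 left).
March has 31 days (149 left).
April has 30 days (119 left).
May has 31 days (88 left).
June has 30 days (58 left).
July has 31 days (27 left).
27 days into August → August 27, 1989.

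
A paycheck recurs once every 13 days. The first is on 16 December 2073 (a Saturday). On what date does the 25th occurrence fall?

The 25th occurrence is 24 intervals after the first: 24 × 13 = 312 days after 16 December 2073.
December has 31 days — 15 days to the end of December leaves 297.
January has 31 days (266 left).
February has 28 days (238 left).
March has 31 days (207 left).
April has 30 days (177 left).
May has 31 days (146 left).
June has 30 days (116 left).
July has 31 days (85 left).
August has 31 days (54 left).
September has 30 days (24 left).
24 days into October → 24 October 2074.

24 October 2074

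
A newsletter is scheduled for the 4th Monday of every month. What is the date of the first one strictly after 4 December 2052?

23 December 2052

December 2052 starts on a Sunday; its first Monday is the 2nd, so the 4th Monday is the 23rd — 23 December 2052.
23 December 2052 is after 4 December 2052, so that is the next one.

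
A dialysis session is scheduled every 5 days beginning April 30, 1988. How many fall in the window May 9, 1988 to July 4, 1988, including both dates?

12

Occurrences land 5·i days after April 30, 1988 for i = 0, 1, 2, …
May 9, 1988 is 9 days after the start; 9 ÷ 5 = 1 remainder 4; since the remainder is 4, round up to i = 2. First occurrence in the window: #3 on May 10, 1988 (2×5 = 10 days in).
July 4, 1988 is 65 days after the start; 65 ÷ 5 = 13 remainder 0. Last occurrence in the window: #14 on July 4, 1988.
Occurrences #3 through #14: 12 in total.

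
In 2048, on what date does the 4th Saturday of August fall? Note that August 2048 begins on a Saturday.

2048-08-22

August 2048 begins on a Saturday, so the first Saturday is August 1.
The 4th Saturday is 3 weeks later: 1 + 21 = 22.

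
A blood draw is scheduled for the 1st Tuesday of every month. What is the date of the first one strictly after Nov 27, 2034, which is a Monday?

Nov 2034 starts on a Wednesday, so its 1st Tuesday is Nov 7, 2034 (6 days in).
That is not after Nov 27, 2034, so look at Dec 2034.
Dec 2034 starts on a Friday, so its 1st Tuesday is Dec 5, 2034 (4 days in).

Dec 5, 2034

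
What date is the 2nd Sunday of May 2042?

May 2042 begins on a Thursday, so the first Sunday is May 4 (3 days later).
The 2nd Sunday is 1 weeks later: 4 + 7 = 11.

2042-05-11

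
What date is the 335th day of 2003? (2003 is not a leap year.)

December 1, 2003

January has 31 days (335 − 31 = 304 remain).
February has 28 days (304 − 28 = 276 remain).
March has 31 days (276 − 31 = 245 remain).
April has 30 days (245 − 30 = 215 remain).
May has 31 days (215 − 31 = 184 remain).
June has 30 days (184 − 30 = 154 remain).
July has 31 days (154 − 31 = 123 remain).
August has 31 days (123 − 31 = 92 remain).
September has 30 days (92 − 30 = 62 remain).
October has 31 days (62 − 31 = 31 remain).
November has 30 days (31 − 30 = 1 remain).
1 into December → December 1.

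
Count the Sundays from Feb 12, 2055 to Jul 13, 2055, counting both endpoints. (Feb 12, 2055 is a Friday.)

Feb 12, 2055 is a Friday; the first Sunday on or after it is Feb 14, 2055 (2 days later).
From Feb 14, 2055 to Jul 13, 2055: 14 + 31 + 30 + 31 + 30 + 13 = 149 days (rest of Feb, Mar, Apr, May, Jun, Jul).
149 ÷ 7 = 21 full weeks with remainder 2, so 21 more Sundays after the first → 22.

22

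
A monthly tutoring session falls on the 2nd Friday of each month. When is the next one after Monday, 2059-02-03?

February 2059 starts on a Saturday; its first Friday is the 7th, so the 2nd Friday is the 14th — 2059-02-14.
2059-02-14 is after 2059-02-03, so that is the next one.

2059-02-14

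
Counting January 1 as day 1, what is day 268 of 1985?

January has 31 days (268 − 31 = 237 remain).
February has 28 days (237 − 28 = 209 remain).
March has 31 days (209 − 31 = 178 remain).
April has 30 days (178 − 30 = 148 remain).
May has 31 days (148 − 31 = 117 remain).
June has 30 days (117 − 30 = 87 remain).
July has 31 days (87 − 31 = 56 remain).
August has 31 days (56 − 31 = 25 remain).
25 into September → September 25.

25 September 1985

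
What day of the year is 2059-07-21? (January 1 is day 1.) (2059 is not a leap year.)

Days in months before July: 31 + 28 + 31 + 30 + 31 + 30 = 181.
Plus 21 days into July → day 202.

202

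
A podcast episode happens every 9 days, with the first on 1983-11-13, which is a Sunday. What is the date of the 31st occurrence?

1984-08-09

The 31st occurrence is 30 intervals after the first: 30 × 9 = 270 days after 1983-11-13.
November has 30 days — 17 days to the end of November leaves 253.
December has 31 days (222 left).
January has 31 days (191 left).
February has 29 days (162 left).
March has 31 days (131 left).
April has 30 days (101 left).
May has 31 days (70 left).
June has 30 days (40 left).
July has 31 days (9 left).
9 days into August → 1984-08-09.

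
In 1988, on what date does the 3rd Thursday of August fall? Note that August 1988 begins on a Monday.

August 1988 begins on a Monday, so the first Thursday is August 4 (3 days later).
The 3rd Thursday is 2 weeks later: 4 + 14 = 18.

August 18, 1988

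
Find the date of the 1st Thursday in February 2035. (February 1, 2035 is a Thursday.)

1 February 2035

February 2035 begins on a Thursday, so the first Thursday is February 1.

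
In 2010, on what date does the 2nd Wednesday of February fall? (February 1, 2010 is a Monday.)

February 2010 begins on a Monday, so the first Wednesday is February 3 (2 days later).
The 2nd Wednesday is 1 weeks later: 3 + 7 = 10.

February 10, 2010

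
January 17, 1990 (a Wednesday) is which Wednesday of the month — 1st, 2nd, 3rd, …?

Day 17 falls in week ⌈17/7⌉ of the month.
Days 1–7 hold the 1st Wednesday, 8–14 the 2nd, 15–21 the 3rd, 22–28 the 4th, 29–31 the 5th.
17 is in the range for the 3rd.

3rd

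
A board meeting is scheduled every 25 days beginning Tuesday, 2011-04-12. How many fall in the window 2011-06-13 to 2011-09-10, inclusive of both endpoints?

Occurrences land 25·i days after 2011-04-12 for i = 0, 1, 2, …
2011-06-13 is 62 days after the start; 62 ÷ 25 = 2 remainder 12; since the remainder is 12, round up to i = 3. First occurrence in the window: #4 on 2011-06-26 (3×25 = 75 days in).
2011-09-10 is 151 days after the start; 151 ÷ 25 = 6 remainder 1. Last occurrence in the window: #7 on 2011-09-09.
Occurrences #4 through #7: 4 in total.

4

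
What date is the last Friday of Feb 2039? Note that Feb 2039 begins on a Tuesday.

Feb 2039 begins on a Tuesday, so the first Friday is Feb 4 (3 days later).
Feb 2039 has 28 days. Adding weeks: 4, 11, 18, 25 — the last one ≤ 28 is the 25th.

Feb 25, 2039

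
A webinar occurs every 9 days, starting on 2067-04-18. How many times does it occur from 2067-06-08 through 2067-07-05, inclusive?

3

Occurrences land 9·i days after 2067-04-18 for i = 0, 1, 2, …
2067-06-08 is 51 days after the start; 51 ÷ 9 = 5 remainder 6; since the remainder is 6, round up to i = 6. First occurrence in the window: #7 on 2067-06-11 (6×9 = 54 days in).
2067-07-05 is 78 days after the start; 78 ÷ 9 = 8 remainder 6. Last occurrence in the window: #9 on 2067-06-29.
Occurrences #7 through #9: 3 in total.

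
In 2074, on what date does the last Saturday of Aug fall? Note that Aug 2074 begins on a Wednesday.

Aug 2074 begins on a Wednesday, so the first Saturday is Aug 4 (3 days later).
Aug 2074 has 31 days. Adding weeks: 4, 11, 18, 25 — the last one ≤ 31 is the 25th.

Aug 25, 2074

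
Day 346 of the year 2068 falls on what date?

January has 31 days (346 − 31 = 315 remain).
February has 29 days (315 − 29 = 286 remain).
March has 31 days (286 − 31 = 255 remain).
April has 30 days (255 − 30 = 225 remain).
May has 31 days (225 − 31 = 194 remain).
June has 30 days (194 − 30 = 164 remain).
July has 31 days (164 − 31 = 133 remain).
August has 31 days (133 − 31 = 102 remain).
September has 30 days (102 − 30 = 72 remain).
October has 31 days (72 − 31 = 41 remain).
November has 30 days (41 − 30 = 11 remain).
11 into December → December 11.

2068-12-11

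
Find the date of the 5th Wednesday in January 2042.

January 2042 begins on a Wednesday, so the first Wednesday is January 1.
The 5th Wednesday is 4 weeks later: 1 + 28 = 29.

29 January 2042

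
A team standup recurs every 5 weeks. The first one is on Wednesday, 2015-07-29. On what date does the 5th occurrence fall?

The 5th occurrence is 4 intervals after the first: 4 × 35 = 140 days after 2015-07-29.
July has 31 days — 2 days to the end of July leaves 138.
August has 31 days (107 left).
September has 30 days (77 left).
October has 31 days (46 left).
November has 30 days (16 left).
16 days into December → 2015-12-16.

2015-12-16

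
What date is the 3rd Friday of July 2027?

July 16, 2027

July 2027 begins on a Thursday, so the first Friday is July 2 (1 day later).
The 3rd Friday is 2 weeks later: 2 + 14 = 16.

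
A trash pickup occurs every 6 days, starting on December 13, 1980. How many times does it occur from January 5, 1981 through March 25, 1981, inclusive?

14

Occurrences land 6·i days after December 13, 1980 for i = 0, 1, 2, …
January 5, 1981 is 23 days after the start; 23 ÷ 6 = 3 remainder 5; since the remainder is 5, round up to i = 4. First occurrence in the window: #5 on January 6, 1981 (4×6 = 24 days in).
March 25, 1981 is 102 days after the start; 102 ÷ 6 = 17 remainder 0. Last occurrence in the window: #18 on March 25, 1981.
Occurrences #5 through #18: 14 in total.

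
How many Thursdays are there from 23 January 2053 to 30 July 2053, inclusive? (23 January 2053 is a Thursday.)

27

23 January 2053 is a Thursday; the first Thursday on or after it is 23 January 2053.
From 23 January 2053 to 30 July 2053: 8 + 28 + 31 + 30 + 31 + 30 + 30 = 188 days (rest of January, February, March, April, May, June, July).
188 ÷ 7 = 26 full weeks with remainder 6, so 26 more Thursdays after the first → 27.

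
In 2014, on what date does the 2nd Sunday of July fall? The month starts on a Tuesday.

July 2014 begins on a Tuesday, so the first Sunday is July 6 (5 days later).
The 2nd Sunday is 1 weeks later: 6 + 7 = 13.

July 13, 2014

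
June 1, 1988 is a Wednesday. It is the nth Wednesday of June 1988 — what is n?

1st

Day 1 falls in week ⌈1/7⌉ of the month.
Days 1–7 hold the 1st Wednesday, 8–14 the 2nd, 15–21 the 3rd, 22–28 the 4th, 29–31 the 5th.
1 is in the range for the 1st.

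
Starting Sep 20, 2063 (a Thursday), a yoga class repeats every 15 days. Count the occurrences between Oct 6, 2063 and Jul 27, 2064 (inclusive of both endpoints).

19

Occurrences land 15·i days after Sep 20, 2063 for i = 0, 1, 2, …
Oct 6, 2063 is 16 days after the start; 16 ÷ 15 = 1 remainder 1; since the remainder is 1, round up to i = 2. First occurrence in the window: #3 on Oct 20, 2063 (2×15 = 30 days in).
Jul 27, 2064 is 311 days after the start; 311 ÷ 15 = 20 remainder 11. Last occurrence in the window: #21 on Jul 16, 2064.
Occurrences #3 through #21: 19 in total.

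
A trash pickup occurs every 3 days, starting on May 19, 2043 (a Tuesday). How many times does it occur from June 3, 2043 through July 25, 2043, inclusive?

18

Occurrences land 3·i days after May 19, 2043 for i = 0, 1, 2, …
June 3, 2043 is 15 days after the start; 15 ÷ 3 = 5 remainder 0. First occurrence in the window: #6 on June 3, 2043 (5×3 = 15 days in).
July 25, 2043 is 67 days after the start; 67 ÷ 3 = 22 remainder 1. Last occurrence in the window: #23 on July 24, 2043.
Occurrences #6 through #23: 18 in total.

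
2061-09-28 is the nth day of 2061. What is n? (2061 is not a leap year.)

271

Days in months before September: 31 + 28 + 31 + 30 + 31 + 30 + 31 + 31 = 243.
Plus 28 days into September → day 271.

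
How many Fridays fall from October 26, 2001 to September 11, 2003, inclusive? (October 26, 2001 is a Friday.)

October 26, 2001 is a Friday; the first Friday on or after it is October 26, 2001.
From October 26, 2001 to September 11, 2003: 66 + 365 + 254 = 685 days (rest of 2001, 2002, to September 11, 2003 in 2003).
685 ÷ 7 = 97 full weeks with remainder 6, so 97 more Fridays after the first → 98.

98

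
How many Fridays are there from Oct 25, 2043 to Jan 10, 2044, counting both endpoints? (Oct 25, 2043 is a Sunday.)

Oct 25, 2043 is a Sunday; the first Friday on or after it is Oct 30, 2043 (5 days later).
From Oct 30, 2043 to Jan 10, 2044: 1 + 30 + 31 + 10 = 72 days (rest of Oct, Nov, Dec, Jan).
72 ÷ 7 = 10 full weeks with remainder 2, so 10 more Fridays after the first → 11.

11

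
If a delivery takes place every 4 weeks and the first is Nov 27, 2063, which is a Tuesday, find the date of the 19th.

Apr 14, 2065

The 19th occurrence is 18 intervals after the first: 18 × 28 = 504 days after Nov 27, 2063.
Nov has 30 days — 3 days to the end of Nov leaves 501.
From end of Nov to end of 2063 is 31 days (470 left).
2064 has 366 days (104 left).
Jan has 31 days (73 left).
Feb has 28 days (45 left).
Mar has 31 days (14 left).
14 days into Apr → Apr 14, 2065.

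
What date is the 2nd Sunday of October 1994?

October 9, 1994

The first Sunday of October 1994 is October 2.
The 2nd Sunday is 1 weeks later: 2 + 7 = 9.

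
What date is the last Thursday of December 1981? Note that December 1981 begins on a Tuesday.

December 31, 1981

December 1981 begins on a Tuesday, so the first Thursday is December 3 (2 days later).
December 1981 has 31 days. Adding weeks: 3, 10, 17, 24, 31 — the last one ≤ 31 is the 31st.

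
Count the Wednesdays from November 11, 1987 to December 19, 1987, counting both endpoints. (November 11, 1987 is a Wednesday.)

6

November 11, 1987 is a Wednesday; the first Wednesday on or after it is November 11, 1987.
From November 11, 1987 to December 19, 1987: 19 + 19 = 38 days (rest of November, December).
38 ÷ 7 = 5 full weeks with remainder 3, so 5 more Wednesdays after the first → 6.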